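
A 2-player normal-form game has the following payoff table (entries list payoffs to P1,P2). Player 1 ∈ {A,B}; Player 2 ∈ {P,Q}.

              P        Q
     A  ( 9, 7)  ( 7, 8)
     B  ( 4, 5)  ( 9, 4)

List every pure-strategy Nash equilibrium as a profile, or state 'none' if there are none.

(A,P): not NE [P2→Q gives 8>7]
(A,Q): not NE [P1→B gives 9>7]
(B,P): not NE [P1→A gives 9>4]
(B,Q): not NE [P2→P gives 5>4]

Equilibria: none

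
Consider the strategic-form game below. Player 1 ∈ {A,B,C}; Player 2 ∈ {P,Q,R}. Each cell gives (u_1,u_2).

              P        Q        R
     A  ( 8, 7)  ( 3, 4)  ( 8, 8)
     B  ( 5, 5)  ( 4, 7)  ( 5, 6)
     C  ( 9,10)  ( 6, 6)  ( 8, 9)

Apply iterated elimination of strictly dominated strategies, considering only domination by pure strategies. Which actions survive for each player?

P1 drop B (C beats it: P:9>5 Q:6>4 R:8>5)
P2 drop Q (P beats it: A:7>4 C:10>6)
P1→{A,C} P2→{P,R}

Remaining: P1:{A,C} P2:{P,R}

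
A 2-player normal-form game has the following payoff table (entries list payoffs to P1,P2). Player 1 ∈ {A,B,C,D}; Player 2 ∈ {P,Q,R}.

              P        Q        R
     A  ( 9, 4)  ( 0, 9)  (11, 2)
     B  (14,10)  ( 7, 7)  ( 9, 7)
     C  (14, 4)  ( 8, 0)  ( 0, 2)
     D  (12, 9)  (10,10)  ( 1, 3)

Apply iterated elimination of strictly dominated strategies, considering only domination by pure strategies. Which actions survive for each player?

IESDS → P1:{B,C,D} P2:{P,Q}

P2 drop R (P beats it: A:4>2 B:10>7 C:4>2 D:9>3)
P1 drop A (B beats it: P:14>9 Q:7>0)
P1→{B,C,D} P2→{P,Q}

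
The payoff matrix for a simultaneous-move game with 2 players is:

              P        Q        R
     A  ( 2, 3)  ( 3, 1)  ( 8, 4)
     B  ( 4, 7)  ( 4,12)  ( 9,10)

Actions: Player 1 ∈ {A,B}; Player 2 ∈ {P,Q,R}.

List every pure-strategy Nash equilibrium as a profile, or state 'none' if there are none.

(A,P): not NE [P1→B gives 4>2; P2→R gives 4>3]
(A,Q): not NE [P1→B gives 4>3; P2→R gives 4>1]
(A,R): not NE [P1→B gives 9>8]
(B,P): not NE [P2→Q gives 12>7]
(B,Q): NE
(B,R): not NE [P2→Q gives 12>10]

NE set: (B,Q)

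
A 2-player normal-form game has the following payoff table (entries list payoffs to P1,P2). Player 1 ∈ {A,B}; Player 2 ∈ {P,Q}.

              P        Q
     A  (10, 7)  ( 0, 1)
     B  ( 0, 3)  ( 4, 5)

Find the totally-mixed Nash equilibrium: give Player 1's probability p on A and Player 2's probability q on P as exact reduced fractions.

P1 mixes 1/4 on A; P2 mixes 2/7 on P

P1 indiff ⇒ q·10+(1-q)·0 = q·0+(1-q)·4 ⇒ q(10) = (1-q)(4) ⇒ q = 2/7
P2 indiff ⇒ p·7+(1-p)·3 = p·1+(1-p)·5 ⇒ p(6) = (1-p)(2) ⇒ p = 1/4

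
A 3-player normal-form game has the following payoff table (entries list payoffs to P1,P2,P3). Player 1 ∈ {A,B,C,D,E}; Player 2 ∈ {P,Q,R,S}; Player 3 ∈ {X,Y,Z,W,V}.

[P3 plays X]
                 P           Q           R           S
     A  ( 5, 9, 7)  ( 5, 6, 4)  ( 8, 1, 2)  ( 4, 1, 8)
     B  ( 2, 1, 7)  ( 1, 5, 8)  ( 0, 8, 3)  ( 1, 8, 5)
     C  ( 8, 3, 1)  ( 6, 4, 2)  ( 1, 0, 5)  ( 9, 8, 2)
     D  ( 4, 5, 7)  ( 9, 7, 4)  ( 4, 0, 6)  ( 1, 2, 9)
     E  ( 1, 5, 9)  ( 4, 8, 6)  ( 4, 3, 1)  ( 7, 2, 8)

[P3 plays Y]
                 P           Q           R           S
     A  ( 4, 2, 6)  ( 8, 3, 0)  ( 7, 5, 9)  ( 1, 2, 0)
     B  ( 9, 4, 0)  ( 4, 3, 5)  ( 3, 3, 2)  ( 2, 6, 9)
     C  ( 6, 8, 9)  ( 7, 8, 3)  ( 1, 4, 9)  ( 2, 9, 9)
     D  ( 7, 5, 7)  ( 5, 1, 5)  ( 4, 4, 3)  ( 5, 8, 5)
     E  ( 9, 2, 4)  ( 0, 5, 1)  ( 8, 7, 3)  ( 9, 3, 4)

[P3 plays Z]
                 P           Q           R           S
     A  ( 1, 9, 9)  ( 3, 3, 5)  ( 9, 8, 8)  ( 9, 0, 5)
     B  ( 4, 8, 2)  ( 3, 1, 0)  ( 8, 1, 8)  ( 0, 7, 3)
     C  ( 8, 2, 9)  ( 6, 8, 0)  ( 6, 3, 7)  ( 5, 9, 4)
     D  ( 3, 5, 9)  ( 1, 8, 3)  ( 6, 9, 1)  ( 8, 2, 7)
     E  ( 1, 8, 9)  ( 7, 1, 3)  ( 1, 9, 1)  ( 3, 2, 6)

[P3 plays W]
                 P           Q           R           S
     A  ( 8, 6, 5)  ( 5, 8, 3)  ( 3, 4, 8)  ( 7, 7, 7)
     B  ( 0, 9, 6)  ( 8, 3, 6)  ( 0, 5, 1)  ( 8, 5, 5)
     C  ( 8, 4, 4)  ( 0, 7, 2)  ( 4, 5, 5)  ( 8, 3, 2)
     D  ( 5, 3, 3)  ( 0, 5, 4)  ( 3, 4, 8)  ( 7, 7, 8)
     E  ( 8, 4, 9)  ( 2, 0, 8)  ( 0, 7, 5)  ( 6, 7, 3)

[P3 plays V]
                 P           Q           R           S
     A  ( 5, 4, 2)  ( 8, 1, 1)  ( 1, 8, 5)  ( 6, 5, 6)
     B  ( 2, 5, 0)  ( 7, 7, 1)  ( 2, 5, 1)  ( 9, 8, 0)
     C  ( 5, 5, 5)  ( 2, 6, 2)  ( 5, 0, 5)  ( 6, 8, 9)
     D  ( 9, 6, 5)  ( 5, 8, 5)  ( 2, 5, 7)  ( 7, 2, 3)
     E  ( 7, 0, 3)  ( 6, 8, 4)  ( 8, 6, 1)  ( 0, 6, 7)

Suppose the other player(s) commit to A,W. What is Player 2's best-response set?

u_2(P vs A,W) = 6
u_2(Q vs A,W) = 8
u_2(R vs A,W) = 4
u_2(S vs A,W) = 7
max payoff 8 at {Q}

P2 best: {Q}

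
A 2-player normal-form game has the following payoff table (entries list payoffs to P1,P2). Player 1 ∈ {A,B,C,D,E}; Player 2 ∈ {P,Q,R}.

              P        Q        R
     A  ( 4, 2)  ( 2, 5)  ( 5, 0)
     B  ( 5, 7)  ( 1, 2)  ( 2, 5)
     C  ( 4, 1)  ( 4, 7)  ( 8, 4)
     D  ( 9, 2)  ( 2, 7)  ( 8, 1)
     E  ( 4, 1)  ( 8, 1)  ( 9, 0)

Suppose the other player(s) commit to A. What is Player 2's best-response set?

P2 best: {Q}

u_2(P vs A) = 2
u_2(Q vs A) = 5
u_2(R vs A) = 0
max payoff 5 at {Q}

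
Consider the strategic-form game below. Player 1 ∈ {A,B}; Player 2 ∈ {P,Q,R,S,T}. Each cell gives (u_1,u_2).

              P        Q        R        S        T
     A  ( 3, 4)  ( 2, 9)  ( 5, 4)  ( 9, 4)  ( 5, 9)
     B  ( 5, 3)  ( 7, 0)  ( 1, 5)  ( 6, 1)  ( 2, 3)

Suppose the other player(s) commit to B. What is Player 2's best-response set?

BR_2 = {R}

u_2(P vs B) = 3
u_2(Q vs B) = 0
u_2(R vs B) = 5
u_2(S vs B) = 1
u_2(T vs B) = 3
max payoff 5 at {R}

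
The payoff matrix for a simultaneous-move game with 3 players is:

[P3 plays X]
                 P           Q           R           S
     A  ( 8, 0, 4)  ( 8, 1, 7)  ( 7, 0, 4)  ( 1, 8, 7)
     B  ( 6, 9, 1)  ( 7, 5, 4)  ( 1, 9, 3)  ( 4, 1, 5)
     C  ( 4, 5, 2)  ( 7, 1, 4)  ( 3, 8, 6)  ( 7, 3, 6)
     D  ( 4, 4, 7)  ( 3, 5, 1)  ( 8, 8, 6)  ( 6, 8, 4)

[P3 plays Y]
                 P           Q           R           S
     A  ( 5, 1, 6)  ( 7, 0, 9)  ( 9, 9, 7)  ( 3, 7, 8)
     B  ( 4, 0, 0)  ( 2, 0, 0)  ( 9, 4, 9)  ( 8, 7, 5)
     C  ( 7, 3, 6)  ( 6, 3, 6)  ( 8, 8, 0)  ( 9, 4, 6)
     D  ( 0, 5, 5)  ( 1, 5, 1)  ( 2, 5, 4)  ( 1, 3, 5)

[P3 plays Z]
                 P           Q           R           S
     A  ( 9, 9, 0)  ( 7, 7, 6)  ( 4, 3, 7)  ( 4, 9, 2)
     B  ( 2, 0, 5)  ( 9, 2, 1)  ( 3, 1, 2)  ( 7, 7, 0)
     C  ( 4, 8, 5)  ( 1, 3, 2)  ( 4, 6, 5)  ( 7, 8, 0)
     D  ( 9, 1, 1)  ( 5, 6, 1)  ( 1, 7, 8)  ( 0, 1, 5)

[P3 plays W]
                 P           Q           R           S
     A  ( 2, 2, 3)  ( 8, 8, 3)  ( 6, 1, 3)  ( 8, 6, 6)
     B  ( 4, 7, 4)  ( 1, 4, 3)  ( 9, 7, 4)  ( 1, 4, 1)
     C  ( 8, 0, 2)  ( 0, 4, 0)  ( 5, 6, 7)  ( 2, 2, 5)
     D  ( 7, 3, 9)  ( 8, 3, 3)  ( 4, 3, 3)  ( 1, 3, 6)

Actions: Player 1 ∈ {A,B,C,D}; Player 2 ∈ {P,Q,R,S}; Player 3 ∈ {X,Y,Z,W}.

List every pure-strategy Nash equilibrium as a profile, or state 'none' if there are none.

(A,P,X): not NE [P2→S gives 8>0; P3→Y gives 6>4]
(A,P,Y): not NE [P1→C gives 7>5; P2→R gives 9>1]
(A,P,Z): not NE [P3→Y gives 6>0]
(A,P,W): not NE [P1→C gives 8>2; P2→Q gives 8>2; P3→Y gives 6>3]
(A,Q,X): not NE [P2→S gives 8>1; P3→Y gives 9>7]
(A,Q,Y): not NE [P2→R gives 9>0]
(A,Q,Z): not NE [P1→B gives 9>7; P2→S gives 9>7; P3→Y gives 9>6]
(A,Q,W): not NE [P3→Y gives 9>3]
(A,R,X): not NE [P1→D gives 8>7; P2→S gives 8>0; P3→Z gives 7>4]
(A,R,Y): NE
(A,R,Z): not NE [P2→S gives 9>3]
(A,R,W): not NE [P1→B gives 9>6; P2→Q gives 8>1; P3→Z gives 7>3]
(A,S,X): not NE [P1→C gives 7>1; P3→Y gives 8>7]
(A,S,Y): not NE [P1→C gives 9>3; P2→R gives 9>7]
(A,S,Z): not NE [P1→C gives 7>4; P3→Y gives 8>2]
(A,S,W): not NE [P2→Q gives 8>6; P3→Y gives 8>6]
(B,P,X): not NE [P1→A gives 8>6; P3→Z gives 5>1]
(B,P,Y): not NE [P1→C gives 7>4; P2→S gives 7>0; P3→Z gives 5>0]
(B,P,Z): not NE [P1→D gives 9>2; P2→S gives 7>0]
(B,P,W): not NE [P1→C gives 8>4; P3→Z gives 5>4]
(B,Q,X): not NE [P1→A gives 8>7; P2→R gives 9>5]
(B,Q,Y): not NE [P1→A gives 7>2; P2→S gives 7>0; P3→X gives 4>0]
(B,Q,Z): not NE [P2→S gives 7>2; P3→X gives 4>1]
(B,Q,W): not NE [P1→D gives 8>1; P2→R gives 7>4; P3→X gives 4>3]
(B,R,X): not NE [P1→D gives 8>1; P3→Y gives 9>3]
(B,R,Y): not NE [P2→S gives 7>4]
(B,R,Z): not NE [P1→C gives 4>3; P2→S gives 7>1; P3→Y gives 9>2]
(B,R,W): not NE [P3→Y gives 9>4]
(B,S,X): not NE [P1→C gives 7>4; P2→R gives 9>1]
(B,S,Y): not NE [P1→C gives 9>8]
(B,S,Z): not NE [P3→Y gives 5>0]
(B,S,W): not NE [P1→A gives 8>1; P2→R gives 7>4; P3→Y gives 5>1]
(C,P,X): not NE [P1→A gives 8>4; P2→R gives 8>5; P3→Y gives 6>2]
(C,P,Y): not NE [P2→R gives 8>3]
(C,P,Z): not NE [P1→D gives 9>4; P3→Y gives 6>5]
(C,P,W): not NE [P2→R gives 6>0; P3→Y gives 6>2]
(C,Q,X): not NE [P1→A gives 8>7; P2→R gives 8>1; P3→Y gives 6>4]
(C,Q,Y): not NE [P1→A gives 7>6; P2→R gives 8>3]
(C,Q,Z): not NE [P1→B gives 9>1; P2→S gives 8>3; P3→Y gives 6>2]
(C,Q,W): not NE [P1→D gives 8>0; P2→R gives 6>4; P3→Y gives 6>0]
(C,R,X): not NE [P1→D gives 8>3; P3→W gives 7>6]
(C,R,Y): not NE [P1→B gives 9>8; P3→W gives 7>0]
(C,R,Z): not NE [P2→S gives 8>6; P3→W gives 7>5]
(C,R,W): not NE [P1→B gives 9>5]
(C,S,X): not NE [P2→R gives 8>3]
(C,S,Y): not NE [P2→R gives 8>4]
(C,S,Z): not NE [P3→Y gives 6>0]
(C,S,W): not NE [P1→A gives 8>2; P2→R gives 6>2; P3→Y gives 6>5]
(D,P,X): not NE [P1→A gives 8>4; P2→S gives 8>4; P3→W gives 9>7]
(D,P,Y): not NE [P1→C gives 7>0; P3→W gives 9>5]
(D,P,Z): not NE [P2→R gives 7>1; P3→W gives 9>1]
(D,P,W): not NE [P1→C gives 8>7]
(D,Q,X): not NE [P1→A gives 8>3; P2→S gives 8>5; P3→W gives 3>1]
(D,Q,Y): not NE [P1→A gives 7>1; P3→W gives 3>1]
(D,Q,Z): not NE [P1→B gives 9>5; P2→R gives 7>6; P3→W gives 3>1]
(D,Q,W): NE
(D,R,X): not NE [P3→Z gives 8>6]
(D,R,Y): not NE [P1→B gives 9>2; P3→Z gives 8>4]
(D,R,Z): not NE [P1→C gives 4>1]
(D,R,W): not NE [P1→B gives 9>4; P3→Z gives 8>3]
(D,S,X): not NE [P1→C gives 7>6; P3→W gives 6>4]
(D,S,Y): not NE [P1→C gives 9>1; P2→R gives 5>3; P3→W gives 6>5]
(D,S,Z): not NE [P1→C gives 7>0; P2→R gives 7>1; P3→W gives 6>5]
(D,S,W): not NE [P1→A gives 8>1]

Nash profiles: (A,R,Y), (D,Q,W)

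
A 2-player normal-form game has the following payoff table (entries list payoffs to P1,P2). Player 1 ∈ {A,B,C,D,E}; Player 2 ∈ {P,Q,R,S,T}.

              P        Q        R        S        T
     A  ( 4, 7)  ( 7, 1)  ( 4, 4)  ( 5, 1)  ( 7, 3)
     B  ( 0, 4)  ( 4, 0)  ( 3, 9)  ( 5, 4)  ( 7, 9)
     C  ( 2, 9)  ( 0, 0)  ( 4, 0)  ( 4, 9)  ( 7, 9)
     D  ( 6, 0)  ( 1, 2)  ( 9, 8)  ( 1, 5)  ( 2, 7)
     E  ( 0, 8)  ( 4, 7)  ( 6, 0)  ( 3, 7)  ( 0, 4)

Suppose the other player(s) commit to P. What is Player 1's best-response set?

u_1(A vs P) = 4
u_1(B vs P) = 0
u_1(C vs P) = 2
u_1(D vs P) = 6
u_1(E vs P) = 0
max payoff 6 at {D}

argmax u_1 = {D}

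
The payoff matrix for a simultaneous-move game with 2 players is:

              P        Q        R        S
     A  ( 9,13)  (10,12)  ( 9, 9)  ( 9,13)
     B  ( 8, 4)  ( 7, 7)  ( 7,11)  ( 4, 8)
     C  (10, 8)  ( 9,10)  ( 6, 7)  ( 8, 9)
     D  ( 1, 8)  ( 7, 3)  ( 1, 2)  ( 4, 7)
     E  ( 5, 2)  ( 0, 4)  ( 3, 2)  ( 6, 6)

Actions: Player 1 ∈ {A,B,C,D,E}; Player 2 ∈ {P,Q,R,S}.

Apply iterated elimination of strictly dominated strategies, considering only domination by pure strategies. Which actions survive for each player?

IESDS → P1:{A,C} P2:{P,Q,S}

P1 drop B (A beats it: P:9>8 Q:10>7 R:9>7 S:9>4)
P1 drop D (A beats it: P:9>1 Q:10>7 R:9>1 S:9>4)
P1 drop E (A beats it: P:9>5 Q:10>0 R:9>3 S:9>6)
P2 drop R (P beats it: A:13>9 C:8>7)
P1→{A,C} P2→{P,Q,S}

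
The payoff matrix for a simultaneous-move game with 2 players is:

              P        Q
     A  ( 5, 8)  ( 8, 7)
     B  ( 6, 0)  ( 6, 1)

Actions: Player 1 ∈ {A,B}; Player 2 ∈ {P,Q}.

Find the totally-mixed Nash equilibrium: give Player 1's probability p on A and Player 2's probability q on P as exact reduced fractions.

P1 indiff ⇒ q·5+(1-q)·8 = q·6+(1-q)·6 ⇒ q(-1) = (1-q)(-2) ⇒ q = 2/3
P2 indiff ⇒ p·8+(1-p)·0 = p·7+(1-p)·1 ⇒ p(1) = (1-p)(1) ⇒ p = 1/2

(p,q) = (1/2, 2/3)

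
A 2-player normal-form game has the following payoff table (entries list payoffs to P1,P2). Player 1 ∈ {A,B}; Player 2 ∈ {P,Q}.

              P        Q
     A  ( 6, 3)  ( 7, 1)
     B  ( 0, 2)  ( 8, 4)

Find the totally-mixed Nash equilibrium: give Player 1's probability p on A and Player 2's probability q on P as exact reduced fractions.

P1 indiff ⇒ q·6+(1-q)·7 = q·0+(1-q)·8 ⇒ q(6) = (1-q)(1) ⇒ q = 1/7
P2 indiff ⇒ p·3+(1-p)·2 = p·1+(1-p)·4 ⇒ p(2) = (1-p)(2) ⇒ p = 1/2

p=1/2, q=1/7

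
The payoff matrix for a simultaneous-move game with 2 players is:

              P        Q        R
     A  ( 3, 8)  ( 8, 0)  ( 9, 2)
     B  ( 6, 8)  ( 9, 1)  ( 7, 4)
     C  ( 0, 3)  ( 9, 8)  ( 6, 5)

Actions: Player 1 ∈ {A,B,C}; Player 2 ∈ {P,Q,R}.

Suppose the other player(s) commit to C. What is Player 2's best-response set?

argmax u_2 = {Q}

u_2(P vs C) = 3
u_2(Q vs C) = 8
u_2(R vs C) = 5
max payoff 8 at {Q}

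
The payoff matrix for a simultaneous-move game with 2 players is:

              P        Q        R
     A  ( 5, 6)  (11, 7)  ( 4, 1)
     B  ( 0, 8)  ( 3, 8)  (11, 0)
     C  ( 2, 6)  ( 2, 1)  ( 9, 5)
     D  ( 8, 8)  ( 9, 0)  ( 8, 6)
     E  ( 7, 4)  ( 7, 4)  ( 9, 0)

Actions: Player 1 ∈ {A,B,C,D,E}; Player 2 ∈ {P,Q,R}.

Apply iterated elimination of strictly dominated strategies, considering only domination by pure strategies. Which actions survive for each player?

P2 drop R (P beats it: A:6>1 B:8>0 C:6>5 D:8>6 E:4>0)
P1 drop B (A beats it: P:5>0 Q:11>3)
P1 drop C (A beats it: P:5>2 Q:11>2)
P1 drop E (D beats it: P:8>7 Q:9>7)
P1→{A,D} P2→{P,Q}

Remaining: P1:{A,D} P2:{P,Q}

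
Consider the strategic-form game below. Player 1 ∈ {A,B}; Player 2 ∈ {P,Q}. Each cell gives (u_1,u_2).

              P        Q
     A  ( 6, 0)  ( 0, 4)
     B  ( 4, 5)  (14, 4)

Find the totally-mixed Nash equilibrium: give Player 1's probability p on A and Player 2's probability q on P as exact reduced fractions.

(p,q) = (1/5, 7/8)

P1 indiff ⇒ q·6+(1-q)·0 = q·4+(1-q)·14 ⇒ q(2) = (1-q)(14) ⇒ q = 7/8
P2 indiff ⇒ p·0+(1-p)·5 = p·4+(1-p)·4 ⇒ p(-4) = (1-p)(-1) ⇒ p = 1/5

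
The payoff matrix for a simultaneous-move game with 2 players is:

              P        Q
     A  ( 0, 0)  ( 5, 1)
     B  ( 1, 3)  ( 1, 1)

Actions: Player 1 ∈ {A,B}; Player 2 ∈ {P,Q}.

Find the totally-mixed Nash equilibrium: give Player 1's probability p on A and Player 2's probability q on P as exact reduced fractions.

p=2/3, q=4/5

P1 indiff ⇒ q·0+(1-q)·5 = q·1+(1-q)·1 ⇒ q(-1) = (1-q)(-4) ⇒ q = 4/5
P2 indiff ⇒ p·0+(1-p)·3 = p·1+(1-p)·1 ⇒ p(-1) = (1-p)(-2) ⇒ p = 2/3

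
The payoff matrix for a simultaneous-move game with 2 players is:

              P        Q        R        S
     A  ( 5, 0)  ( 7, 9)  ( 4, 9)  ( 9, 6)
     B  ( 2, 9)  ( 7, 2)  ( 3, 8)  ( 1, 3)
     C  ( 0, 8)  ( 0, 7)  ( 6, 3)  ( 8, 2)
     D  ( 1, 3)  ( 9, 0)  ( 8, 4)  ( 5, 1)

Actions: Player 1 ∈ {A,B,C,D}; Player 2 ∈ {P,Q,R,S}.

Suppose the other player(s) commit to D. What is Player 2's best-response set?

u_2(P vs D) = 3
u_2(Q vs D) = 0
u_2(R vs D) = 4
u_2(S vs D) = 1
max payoff 4 at {R}

P2 best: {R}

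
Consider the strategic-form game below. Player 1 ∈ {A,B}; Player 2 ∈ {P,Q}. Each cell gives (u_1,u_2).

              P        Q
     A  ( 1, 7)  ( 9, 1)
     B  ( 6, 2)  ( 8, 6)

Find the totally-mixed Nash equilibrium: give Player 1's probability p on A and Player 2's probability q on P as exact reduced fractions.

P1 indiff ⇒ q·1+(1-q)·9 = q·6+(1-q)·8 ⇒ q(-5) = (1-q)(-1) ⇒ q = 1/6
P2 indiff ⇒ p·7+(1-p)·2 = p·1+(1-p)·6 ⇒ p(6) = (1-p)(4) ⇒ p = 2/5

p=2/5, q=1/6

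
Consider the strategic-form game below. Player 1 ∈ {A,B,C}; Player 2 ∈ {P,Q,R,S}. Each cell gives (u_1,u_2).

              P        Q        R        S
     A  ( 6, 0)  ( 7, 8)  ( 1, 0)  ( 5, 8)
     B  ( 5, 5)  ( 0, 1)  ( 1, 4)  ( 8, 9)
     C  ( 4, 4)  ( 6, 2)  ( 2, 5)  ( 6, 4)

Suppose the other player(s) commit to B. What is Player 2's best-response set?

P2 best: {S}

u_2(P vs B) = 5
u_2(Q vs B) = 1
u_2(R vs B) = 4
u_2(S vs B) = 9
max payoff 9 at {S}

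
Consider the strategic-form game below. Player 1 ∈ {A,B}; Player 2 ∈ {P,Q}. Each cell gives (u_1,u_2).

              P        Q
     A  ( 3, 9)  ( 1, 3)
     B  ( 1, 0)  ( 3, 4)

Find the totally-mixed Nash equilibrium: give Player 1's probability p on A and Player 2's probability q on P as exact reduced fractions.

P1 indiff ⇒ q·3+(1-q)·1 = q·1+(1-q)·3 ⇒ q(2) = (1-q)(2) ⇒ q = 1/2
P2 indiff ⇒ p·9+(1-p)·0 = p·3+(1-p)·4 ⇒ p(6) = (1-p)(4) ⇒ p = 2/5

(p,q) = (2/5, 1/2)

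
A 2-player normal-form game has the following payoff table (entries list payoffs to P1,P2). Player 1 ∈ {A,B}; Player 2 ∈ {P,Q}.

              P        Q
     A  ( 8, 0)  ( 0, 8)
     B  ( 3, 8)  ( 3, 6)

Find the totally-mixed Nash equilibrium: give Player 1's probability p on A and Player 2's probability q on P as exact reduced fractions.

P1 indiff ⇒ q·8+(1-q)·0 = q·3+(1-q)·3 ⇒ q(5) = (1-q)(3) ⇒ q = 3/8
P2 indiff ⇒ p·0+(1-p)·8 = p·8+(1-p)·6 ⇒ p(-8) = (1-p)(-2) ⇒ p = 1/5

p=1/5, q=3/8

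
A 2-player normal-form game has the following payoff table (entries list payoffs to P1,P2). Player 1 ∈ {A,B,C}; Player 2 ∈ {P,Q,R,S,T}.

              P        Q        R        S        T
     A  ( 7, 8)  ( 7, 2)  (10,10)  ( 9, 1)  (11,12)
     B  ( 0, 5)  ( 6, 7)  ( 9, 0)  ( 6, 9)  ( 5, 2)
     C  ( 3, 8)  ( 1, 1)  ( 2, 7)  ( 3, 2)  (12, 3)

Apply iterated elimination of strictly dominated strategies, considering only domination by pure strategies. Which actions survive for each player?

P1 drop B (A beats it: P:7>0 Q:7>6 R:10>9 S:9>6 T:11>5)
P2 drop Q (P beats it: A:8>2 C:8>1)
P2 drop S (P beats it: A:8>1 C:8>2)
P1→{A,C} P2→{P,R,T}

Survivors P1:{A,C} P2:{P,R,T}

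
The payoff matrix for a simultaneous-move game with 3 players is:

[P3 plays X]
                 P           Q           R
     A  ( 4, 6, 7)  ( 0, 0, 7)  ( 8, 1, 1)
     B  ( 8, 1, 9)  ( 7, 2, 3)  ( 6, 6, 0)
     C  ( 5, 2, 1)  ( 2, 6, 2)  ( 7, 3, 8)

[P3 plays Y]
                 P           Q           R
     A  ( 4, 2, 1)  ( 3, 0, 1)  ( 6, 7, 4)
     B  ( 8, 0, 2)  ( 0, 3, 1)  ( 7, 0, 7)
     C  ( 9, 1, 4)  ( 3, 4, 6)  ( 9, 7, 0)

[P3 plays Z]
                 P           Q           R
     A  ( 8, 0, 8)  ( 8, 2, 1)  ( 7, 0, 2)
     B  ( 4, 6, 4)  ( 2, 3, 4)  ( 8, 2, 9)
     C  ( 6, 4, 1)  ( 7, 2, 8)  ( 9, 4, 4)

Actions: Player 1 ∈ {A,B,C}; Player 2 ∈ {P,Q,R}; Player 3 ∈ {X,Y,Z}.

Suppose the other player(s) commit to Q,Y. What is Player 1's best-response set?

BR_1 = {A,C}

u_1(A vs Q,Y) = 3
u_1(B vs Q,Y) = 0
u_1(C vs Q,Y) = 3
max payoff 3 at {A,C}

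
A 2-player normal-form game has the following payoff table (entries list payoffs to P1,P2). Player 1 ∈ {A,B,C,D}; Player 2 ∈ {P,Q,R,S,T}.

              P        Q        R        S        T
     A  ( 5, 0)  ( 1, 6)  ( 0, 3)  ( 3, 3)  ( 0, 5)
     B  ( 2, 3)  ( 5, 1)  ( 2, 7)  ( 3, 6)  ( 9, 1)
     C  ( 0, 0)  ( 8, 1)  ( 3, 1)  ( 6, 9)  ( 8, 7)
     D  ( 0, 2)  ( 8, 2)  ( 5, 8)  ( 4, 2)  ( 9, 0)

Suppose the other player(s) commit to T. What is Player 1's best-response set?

BR_1 = {B,D}

u_1(A vs T) = 0
u_1(B vs T) = 9
u_1(C vs T) = 8
u_1(D vs T) = 9
max payoff 9 at {B,D}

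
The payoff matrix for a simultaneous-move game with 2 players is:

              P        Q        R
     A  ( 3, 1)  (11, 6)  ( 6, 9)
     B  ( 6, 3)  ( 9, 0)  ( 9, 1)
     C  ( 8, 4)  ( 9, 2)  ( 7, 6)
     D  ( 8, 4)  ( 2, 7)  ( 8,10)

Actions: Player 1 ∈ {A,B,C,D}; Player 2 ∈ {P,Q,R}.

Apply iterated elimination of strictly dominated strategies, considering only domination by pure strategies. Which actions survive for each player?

P2 drop Q (R beats it: A:9>6 B:1>0 C:6>2 D:10>7)
P1 drop A (B beats it: P:6>3 R:9>6)
P1→{B,C,D} P2→{P,R}

IESDS → P1:{B,C,D} P2:{P,R}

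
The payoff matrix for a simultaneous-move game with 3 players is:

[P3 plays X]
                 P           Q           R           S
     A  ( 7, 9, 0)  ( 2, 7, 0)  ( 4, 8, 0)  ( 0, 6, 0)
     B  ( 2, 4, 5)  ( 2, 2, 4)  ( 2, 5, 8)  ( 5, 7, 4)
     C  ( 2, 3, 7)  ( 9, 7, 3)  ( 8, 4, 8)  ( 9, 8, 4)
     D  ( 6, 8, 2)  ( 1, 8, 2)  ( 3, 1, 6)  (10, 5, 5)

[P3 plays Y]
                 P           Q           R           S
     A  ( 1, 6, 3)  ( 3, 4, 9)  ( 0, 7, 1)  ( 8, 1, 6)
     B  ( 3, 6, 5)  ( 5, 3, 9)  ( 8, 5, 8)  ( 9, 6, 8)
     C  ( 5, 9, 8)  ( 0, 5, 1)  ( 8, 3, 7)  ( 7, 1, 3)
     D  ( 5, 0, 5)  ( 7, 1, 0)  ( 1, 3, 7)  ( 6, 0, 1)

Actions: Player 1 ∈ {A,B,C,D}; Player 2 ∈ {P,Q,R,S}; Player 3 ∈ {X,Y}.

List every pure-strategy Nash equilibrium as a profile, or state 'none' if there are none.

(A,P,X): not NE [P3→Y gives 3>0]
(A,P,Y): not NE [P1→D gives 5>1; P2→R gives 7>6]
(A,Q,X): not NE [P1→C gives 9>2; P2→P gives 9>7; P3→Y gives 9>0]
(A,Q,Y): not NE [P1→D gives 7>3; P2→R gives 7>4]
(A,R,X): not NE [P1→C gives 8>4; P2→P gives 9>8; P3→Y gives 1>0]
(A,R,Y): not NE [P1→C gives 8>0]
(A,S,X): not NE [P1→D gives 10>0; P2→P gives 9>6; P3→Y gives 6>0]
(A,S,Y): not NE [P1→B gives 9>8; P2→R gives 7>1]
(B,P,X): not NE [P1→A gives 7>2; P2→S gives 7>4]
(B,P,Y): not NE [P1→D gives 5>3]
(B,Q,X): not NE [P1→C gives 9>2; P2→S gives 7>2; P3→Y gives 9>4]
(B,Q,Y): not NE [P1→D gives 7>5; P2→S gives 6>3]
(B,R,X): not NE [P1→C gives 8>2; P2→S gives 7>5]
(B,R,Y): not NE [P2→S gives 6>5]
(B,S,X): not NE [P1→D gives 10>5; P3→Y gives 8>4]
(B,S,Y): NE
(C,P,X): not NE [P1→A gives 7>2; P2→S gives 8>3; P3→Y gives 8>7]
(C,P,Y): NE
(C,Q,X): not NE [P2→S gives 8>7]
(C,Q,Y): not NE [P1→D gives 7>0; P2→P gives 9>5; P3→X gives 3>1]
(C,R,X): not NE [P2→S gives 8>4]
(C,R,Y): not NE [P2→P gives 9>3; P3→X gives 8>7]
(C,S,X): not NE [P1→D gives 10>9]
(C,S,Y): not NE [P1→B gives 9>7; P2→P gives 9>1; P3→X gives 4>3]
(D,P,X): not NE [P1→A gives 7>6; P3→Y gives 5>2]
(D,P,Y): not NE [P2→R gives 3>0]
(D,Q,X): not NE [P1→C gives 9>1]
(D,Q,Y): not NE [P2→R gives 3>1; P3→X gives 2>0]
(D,R,X): not NE [P1→C gives 8>3; P2→Q gives 8>1; P3→Y gives 7>6]
(D,R,Y): not NE [P1→C gives 8>1]
(D,S,X): not NE [P2→Q gives 8>5]
(D,S,Y): not NE [P1→B gives 9>6; P2→R gives 3>0; P3→X gives 5>1]

PSNE = {(B,S,Y), (C,P,Y)}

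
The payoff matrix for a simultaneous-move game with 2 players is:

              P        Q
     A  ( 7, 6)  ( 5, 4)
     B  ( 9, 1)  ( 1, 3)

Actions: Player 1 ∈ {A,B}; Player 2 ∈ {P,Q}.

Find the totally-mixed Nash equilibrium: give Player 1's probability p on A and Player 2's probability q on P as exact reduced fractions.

(p,q) = (1/2, 2/3)

P1 indiff ⇒ q·7+(1-q)·5 = q·9+(1-q)·1 ⇒ q(-2) = (1-q)(-4) ⇒ q = 2/3
P2 indiff ⇒ p·6+(1-p)·1 = p·4+(1-p)·3 ⇒ p(2) = (1-p)(2) ⇒ p = 1/2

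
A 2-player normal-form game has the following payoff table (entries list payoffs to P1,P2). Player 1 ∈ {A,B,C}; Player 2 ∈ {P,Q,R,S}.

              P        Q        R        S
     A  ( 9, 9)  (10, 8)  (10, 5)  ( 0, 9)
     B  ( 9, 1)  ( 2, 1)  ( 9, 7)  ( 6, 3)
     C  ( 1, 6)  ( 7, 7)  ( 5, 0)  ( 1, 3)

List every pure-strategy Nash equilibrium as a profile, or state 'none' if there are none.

(A,P): NE
(A,Q): not NE [P2→S gives 9>8]
(A,R): not NE [P2→S gives 9>5]
(A,S): not NE [P1→B gives 6>0]
(B,P): not NE [P2→R gives 7>1]
(B,Q): not NE [P1→A gives 10>2; P2→R gives 7>1]
(B,R): not NE [P1→A gives 10>9]
(B,S): not NE [P2→R gives 7>3]
(C,P): not NE [P1→B gives 9>1; P2→Q gives 7>6]
(C,Q): not NE [P1→A gives 10>7]
(C,R): not NE [P1→A gives 10>5; P2→Q gives 7>0]
(C,S): not NE [P1→B gives 6>1; P2→Q gives 7>3]

NE set: (A,P)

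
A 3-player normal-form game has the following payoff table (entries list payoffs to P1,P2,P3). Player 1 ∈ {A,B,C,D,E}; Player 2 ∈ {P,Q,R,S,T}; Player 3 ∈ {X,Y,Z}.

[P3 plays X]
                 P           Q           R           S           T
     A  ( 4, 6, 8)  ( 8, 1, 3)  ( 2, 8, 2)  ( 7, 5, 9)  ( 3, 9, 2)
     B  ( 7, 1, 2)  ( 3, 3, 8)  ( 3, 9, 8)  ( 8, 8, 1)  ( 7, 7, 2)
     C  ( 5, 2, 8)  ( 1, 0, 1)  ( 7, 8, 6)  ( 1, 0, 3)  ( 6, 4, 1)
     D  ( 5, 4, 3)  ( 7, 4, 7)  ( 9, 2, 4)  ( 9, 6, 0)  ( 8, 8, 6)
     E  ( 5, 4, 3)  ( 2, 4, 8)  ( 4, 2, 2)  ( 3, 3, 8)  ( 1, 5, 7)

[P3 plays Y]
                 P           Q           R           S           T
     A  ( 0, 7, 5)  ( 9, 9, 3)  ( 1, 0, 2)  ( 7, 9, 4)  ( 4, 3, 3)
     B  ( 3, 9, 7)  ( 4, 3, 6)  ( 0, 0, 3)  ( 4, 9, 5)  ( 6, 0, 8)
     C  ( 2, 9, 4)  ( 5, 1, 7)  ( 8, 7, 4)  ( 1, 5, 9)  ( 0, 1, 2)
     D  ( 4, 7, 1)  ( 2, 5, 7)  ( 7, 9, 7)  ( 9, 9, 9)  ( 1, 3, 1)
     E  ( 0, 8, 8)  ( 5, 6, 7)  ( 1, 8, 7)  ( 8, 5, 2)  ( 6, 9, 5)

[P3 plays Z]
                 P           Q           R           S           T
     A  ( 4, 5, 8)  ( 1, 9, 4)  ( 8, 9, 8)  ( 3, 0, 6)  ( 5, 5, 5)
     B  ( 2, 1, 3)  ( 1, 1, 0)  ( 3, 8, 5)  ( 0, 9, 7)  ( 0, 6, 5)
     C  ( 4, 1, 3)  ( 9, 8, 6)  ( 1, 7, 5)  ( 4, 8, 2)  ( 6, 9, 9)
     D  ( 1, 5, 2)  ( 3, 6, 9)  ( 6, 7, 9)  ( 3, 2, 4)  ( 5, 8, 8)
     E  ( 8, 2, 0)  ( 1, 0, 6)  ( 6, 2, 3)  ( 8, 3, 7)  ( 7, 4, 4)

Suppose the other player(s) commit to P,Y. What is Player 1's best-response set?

u_1(A vs P,Y) = 0
u_1(B vs P,Y) = 3
u_1(C vs P,Y) = 2
u_1(D vs P,Y) = 4
u_1(E vs P,Y) = 0
max payoff 4 at {D}

P1 best: {D}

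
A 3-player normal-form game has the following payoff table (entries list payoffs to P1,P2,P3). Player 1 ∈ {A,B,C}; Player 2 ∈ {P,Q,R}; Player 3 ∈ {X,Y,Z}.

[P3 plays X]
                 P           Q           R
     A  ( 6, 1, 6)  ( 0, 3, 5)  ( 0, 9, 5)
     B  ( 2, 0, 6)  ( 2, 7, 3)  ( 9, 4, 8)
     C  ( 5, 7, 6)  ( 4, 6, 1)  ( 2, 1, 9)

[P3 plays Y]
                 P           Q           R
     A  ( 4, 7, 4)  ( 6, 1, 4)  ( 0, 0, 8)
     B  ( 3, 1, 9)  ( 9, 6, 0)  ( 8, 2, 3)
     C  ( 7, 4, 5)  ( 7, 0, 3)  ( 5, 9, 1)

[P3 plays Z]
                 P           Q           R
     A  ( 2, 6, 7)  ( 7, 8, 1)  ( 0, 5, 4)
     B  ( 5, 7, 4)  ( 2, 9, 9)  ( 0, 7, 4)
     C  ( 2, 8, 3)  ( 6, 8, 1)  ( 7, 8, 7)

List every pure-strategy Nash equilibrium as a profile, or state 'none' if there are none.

PSNE: ∅

(A,P,X): not NE [P2→R gives 9>1; P3→Z gives 7>6]
(A,P,Y): not NE [P1→C gives 7>4; P3→Z gives 7>4]
(A,P,Z): not NE [P1→B gives 5>2; P2→Q gives 8>6]
(A,Q,X): not NE [P1→C gives 4>0; P2→R gives 9>3]
(A,Q,Y): not NE [P1→B gives 9>6; P2→P gives 7>1; P3→X gives 5>4]
(A,Q,Z): not NE [P3→X gives 5>1]
(A,R,X): not NE [P1→B gives 9>0; P3→Y gives 8>5]
(A,R,Y): not NE [P1→B gives 8>0; P2→P gives 7>0]
(A,R,Z): not NE [P1→C gives 7>0; P2→Q gives 8>5; P3→Y gives 8>4]
(B,P,X): not NE [P1→A gives 6>2; P2→Q gives 7>0; P3→Y gives 9>6]
(B,P,Y): not NE [P1→C gives 7>3; P2→Q gives 6>1]
(B,P,Z): not NE [P2→Q gives 9>7; P3→Y gives 9>4]
(B,Q,X): not NE [P1→C gives 4>2; P3→Z gives 9>3]
(B,Q,Y): not NE [P3→Z gives 9>0]
(B,Q,Z): not NE [P1→A gives 7>2]
(B,R,X): not NE [P2→Q gives 7>4]
(B,R,Y): not NE [P2→Q gives 6>2; P3→X gives 8>3]
(B,R,Z): not NE [P1→C gives 7>0; P2→Q gives 9>7; P3→X gives 8>4]
(C,P,X): not NE [P1→A gives 6>5]
(C,P,Y): not NE [P2→R gives 9>4; P3→X gives 6>5]
(C,P,Z): not NE [P1→B gives 5>2; P3→X gives 6>3]
(C,Q,X): not NE [P2→P gives 7>6; P3→Y gives 3>1]
(C,Q,Y): not NE [P1→B gives 9>7; P2→R gives 9>0]
(C,Q,Z): not NE [P1→A gives 7>6; P3→Y gives 3>1]
(C,R,X): not NE [P1→B gives 9>2; P2→P gives 7>1]
(C,R,Y): not NE [P1→B gives 8>5; P3→X gives 9>1]
(C,R,Z): not NE [P3→X gives 9>7]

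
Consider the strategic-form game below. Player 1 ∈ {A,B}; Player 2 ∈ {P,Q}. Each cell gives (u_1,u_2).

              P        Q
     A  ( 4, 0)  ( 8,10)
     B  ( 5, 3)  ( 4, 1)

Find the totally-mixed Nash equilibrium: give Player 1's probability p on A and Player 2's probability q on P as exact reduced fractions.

(p,q) = (1/6, 4/5)

P1 indiff ⇒ q·4+(1-q)·8 = q·5+(1-q)·4 ⇒ q(-1) = (1-q)(-4) ⇒ q = 4/5
P2 indiff ⇒ p·0+(1-p)·3 = p·10+(1-p)·1 ⇒ p(-10) = (1-p)(-2) ⇒ p = 1/6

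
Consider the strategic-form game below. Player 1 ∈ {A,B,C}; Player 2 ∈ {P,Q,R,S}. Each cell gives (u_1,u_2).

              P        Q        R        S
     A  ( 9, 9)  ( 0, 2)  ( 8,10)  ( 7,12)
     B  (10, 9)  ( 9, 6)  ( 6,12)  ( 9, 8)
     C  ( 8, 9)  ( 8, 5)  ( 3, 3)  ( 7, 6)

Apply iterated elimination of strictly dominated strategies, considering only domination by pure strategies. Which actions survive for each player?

P1 drop C (B beats it: P:10>8 Q:9>8 R:6>3 S:9>7)
P2 drop P (R beats it: A:10>9 B:12>9)
P2 drop Q (R beats it: A:10>2 B:12>6)
P1→{A,B} P2→{R,S}

Survivors P1:{A,B} P2:{R,S}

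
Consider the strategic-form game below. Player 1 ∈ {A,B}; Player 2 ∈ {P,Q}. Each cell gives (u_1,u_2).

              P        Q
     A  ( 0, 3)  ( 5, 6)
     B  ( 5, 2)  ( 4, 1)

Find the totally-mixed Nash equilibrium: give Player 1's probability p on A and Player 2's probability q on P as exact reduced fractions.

P1 indiff ⇒ q·0+(1-q)·5 = q·5+(1-q)·4 ⇒ q(-5) = (1-q)(-1) ⇒ q = 1/6
P2 indiff ⇒ p·3+(1-p)·2 = p·6+(1-p)·1 ⇒ p(-3) = (1-p)(-1) ⇒ p = 1/4

p=1/4, q=1/6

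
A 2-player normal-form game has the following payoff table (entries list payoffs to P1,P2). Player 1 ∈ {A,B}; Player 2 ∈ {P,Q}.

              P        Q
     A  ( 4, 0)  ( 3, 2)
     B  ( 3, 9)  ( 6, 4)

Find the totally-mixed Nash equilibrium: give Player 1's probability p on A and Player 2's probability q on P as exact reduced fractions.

P1 indiff ⇒ q·4+(1-q)·3 = q·3+(1-q)·6 ⇒ q(1) = (1-q)(3) ⇒ q = 3/4
P2 indiff ⇒ p·0+(1-p)·9 = p·2+(1-p)·4 ⇒ p(-2) = (1-p)(-5) ⇒ p = 5/7

(p,q) = (5/7, 3/4)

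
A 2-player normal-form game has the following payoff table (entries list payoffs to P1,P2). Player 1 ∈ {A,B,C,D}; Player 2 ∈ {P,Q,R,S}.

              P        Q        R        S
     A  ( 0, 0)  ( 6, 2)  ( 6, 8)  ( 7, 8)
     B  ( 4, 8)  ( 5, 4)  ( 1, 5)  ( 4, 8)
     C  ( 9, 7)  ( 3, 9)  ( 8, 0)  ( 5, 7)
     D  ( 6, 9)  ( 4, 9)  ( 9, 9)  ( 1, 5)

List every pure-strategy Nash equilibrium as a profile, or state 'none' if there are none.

NE set: (A,S), (D,R)

(A,P): not NE [P1→C gives 9>0; P2→S gives 8>0]
(A,Q): not NE [P2→S gives 8>2]
(A,R): not NE [P1→D gives 9>6]
(A,S): NE
(B,P): not NE [P1→C gives 9>4]
(B,Q): not NE [P1→A gives 6>5; P2→S gives 8>4]
(B,R): not NE [P1→D gives 9>1; P2→S gives 8>5]
(B,S): not NE [P1→A gives 7>4]
(C,P): not NE [P2→Q gives 9>7]
(C,Q): not NE [P1→A gives 6>3]
(C,R): not NE [P1→D gives 9>8; P2→Q gives 9>0]
(C,S): not NE [P1→A gives 7>5; P2→Q gives 9>7]
(D,P): not NE [P1→C gives 9>6]
(D,Q): not NE [P1→A gives 6>4]
(D,R): NE
(D,S): not NE [P1→A gives 7>1; P2→R gives 9>5]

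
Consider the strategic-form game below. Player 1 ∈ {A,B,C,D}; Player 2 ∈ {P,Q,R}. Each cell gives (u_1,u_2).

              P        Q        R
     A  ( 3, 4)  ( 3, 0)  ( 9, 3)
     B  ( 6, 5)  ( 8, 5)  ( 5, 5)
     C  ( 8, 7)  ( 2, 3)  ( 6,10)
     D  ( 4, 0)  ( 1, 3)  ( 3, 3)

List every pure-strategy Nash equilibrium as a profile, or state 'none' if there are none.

(A,P): not NE [P1→C gives 8>3]
(A,Q): not NE [P1→B gives 8>3; P2→P gives 4>0]
(A,R): not NE [P2→P gives 4>3]
(B,P): not NE [P1→C gives 8>6]
(B,Q): NE
(B,R): not NE [P1→A gives 9>5]
(C,P): not NE [P2→R gives 10>7]
(C,Q): not NE [P1→B gives 8>2; P2→R gives 10>3]
(C,R): not NE [P1→A gives 9>6]
(D,P): not NE [P1→C gives 8>4; P2→R gives 3>0]
(D,Q): not NE [P1→B gives 8>1]
(D,R): not NE [P1→A gives 9>3]

NE set: (B,Q)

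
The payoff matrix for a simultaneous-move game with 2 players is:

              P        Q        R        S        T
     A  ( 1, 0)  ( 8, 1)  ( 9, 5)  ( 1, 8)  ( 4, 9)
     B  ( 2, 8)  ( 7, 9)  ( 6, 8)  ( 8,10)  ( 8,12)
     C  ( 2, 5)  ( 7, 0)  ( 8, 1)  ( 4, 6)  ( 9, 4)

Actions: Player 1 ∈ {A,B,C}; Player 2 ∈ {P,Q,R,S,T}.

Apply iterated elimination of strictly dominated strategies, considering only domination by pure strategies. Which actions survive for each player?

IESDS → P1:{B,C} P2:{S,T}

P2 drop P (S beats it: A:8>0 B:10>8 C:6>5)
P2 drop Q (S beats it: A:8>1 B:10>9 C:6>0)
P2 drop R (S beats it: A:8>5 B:10>8 C:6>1)
P1 drop A (B beats it: S:8>1 T:8>4)
P1→{B,C} P2→{S,T}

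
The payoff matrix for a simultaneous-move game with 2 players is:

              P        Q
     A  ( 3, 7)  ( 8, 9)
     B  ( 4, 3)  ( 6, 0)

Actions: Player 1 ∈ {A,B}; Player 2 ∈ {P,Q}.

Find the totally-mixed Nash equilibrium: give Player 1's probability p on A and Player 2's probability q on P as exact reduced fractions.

P1 indiff ⇒ q·3+(1-q)·8 = q·4+(1-q)·6 ⇒ q(-1) = (1-q)(-2) ⇒ q = 2/3
P2 indiff ⇒ p·7+(1-p)·3 = p·9+(1-p)·0 ⇒ p(-2) = (1-p)(-3) ⇒ p = 3/5

p=3/5, q=2/3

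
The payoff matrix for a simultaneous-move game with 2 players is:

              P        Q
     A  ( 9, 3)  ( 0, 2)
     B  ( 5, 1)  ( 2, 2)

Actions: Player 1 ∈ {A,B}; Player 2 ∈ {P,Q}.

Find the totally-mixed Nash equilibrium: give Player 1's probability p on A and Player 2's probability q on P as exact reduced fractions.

(p,q) = (1/2, 1/3)

P1 indiff ⇒ q·9+(1-q)·0 = q·5+(1-q)·2 ⇒ q(4) = (1-q)(2) ⇒ q = 1/3
P2 indiff ⇒ p·3+(1-p)·1 = p·2+(1-p)·2 ⇒ p(1) = (1-p)(1) ⇒ p = 1/2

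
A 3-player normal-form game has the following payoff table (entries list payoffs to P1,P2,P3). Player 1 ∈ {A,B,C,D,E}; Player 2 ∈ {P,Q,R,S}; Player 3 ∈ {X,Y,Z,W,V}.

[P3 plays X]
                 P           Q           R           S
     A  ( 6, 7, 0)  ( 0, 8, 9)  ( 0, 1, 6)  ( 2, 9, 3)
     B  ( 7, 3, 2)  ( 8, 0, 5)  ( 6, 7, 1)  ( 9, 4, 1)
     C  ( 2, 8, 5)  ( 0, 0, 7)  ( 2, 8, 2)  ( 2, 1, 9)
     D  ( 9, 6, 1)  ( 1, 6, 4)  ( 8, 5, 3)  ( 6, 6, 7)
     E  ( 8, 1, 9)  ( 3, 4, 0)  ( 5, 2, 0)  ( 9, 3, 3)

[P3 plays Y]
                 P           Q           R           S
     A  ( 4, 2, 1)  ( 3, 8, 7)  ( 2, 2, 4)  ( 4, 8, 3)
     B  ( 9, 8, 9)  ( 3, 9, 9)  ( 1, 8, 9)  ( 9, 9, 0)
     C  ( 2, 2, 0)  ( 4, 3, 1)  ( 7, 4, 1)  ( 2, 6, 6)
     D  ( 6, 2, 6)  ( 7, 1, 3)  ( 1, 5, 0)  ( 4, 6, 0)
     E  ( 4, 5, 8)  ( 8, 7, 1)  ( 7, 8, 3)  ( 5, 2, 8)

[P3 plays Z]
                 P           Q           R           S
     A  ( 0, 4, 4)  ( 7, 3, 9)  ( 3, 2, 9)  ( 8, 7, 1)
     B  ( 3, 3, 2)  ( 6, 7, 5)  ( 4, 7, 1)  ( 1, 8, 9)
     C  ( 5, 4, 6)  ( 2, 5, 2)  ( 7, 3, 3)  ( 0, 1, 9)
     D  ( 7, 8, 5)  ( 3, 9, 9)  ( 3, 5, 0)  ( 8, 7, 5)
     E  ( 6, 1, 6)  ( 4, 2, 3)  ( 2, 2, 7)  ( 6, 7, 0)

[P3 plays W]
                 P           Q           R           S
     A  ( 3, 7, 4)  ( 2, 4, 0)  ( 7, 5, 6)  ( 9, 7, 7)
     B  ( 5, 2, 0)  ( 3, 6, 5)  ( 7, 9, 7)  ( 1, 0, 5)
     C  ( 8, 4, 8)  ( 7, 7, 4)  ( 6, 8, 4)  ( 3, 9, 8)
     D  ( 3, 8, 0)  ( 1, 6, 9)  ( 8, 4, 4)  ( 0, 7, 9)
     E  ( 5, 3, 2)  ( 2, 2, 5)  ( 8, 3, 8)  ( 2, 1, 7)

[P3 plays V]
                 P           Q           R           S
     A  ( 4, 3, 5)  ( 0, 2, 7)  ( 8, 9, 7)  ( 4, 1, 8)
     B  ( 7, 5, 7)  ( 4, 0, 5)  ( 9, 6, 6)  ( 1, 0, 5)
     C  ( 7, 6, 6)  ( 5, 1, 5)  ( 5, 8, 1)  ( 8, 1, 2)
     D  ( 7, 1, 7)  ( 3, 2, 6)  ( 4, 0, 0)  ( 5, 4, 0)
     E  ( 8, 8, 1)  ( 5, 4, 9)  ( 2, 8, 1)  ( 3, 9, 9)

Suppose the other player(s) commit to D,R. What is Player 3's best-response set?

argmax u_3 = {W}

u_3(X vs D,R) = 3
u_3(Y vs D,R) = 0
u_3(Z vs D,R) = 0
u_3(W vs D,R) = 4
u_3(V vs D,R) = 0
max payoff 4 at {W}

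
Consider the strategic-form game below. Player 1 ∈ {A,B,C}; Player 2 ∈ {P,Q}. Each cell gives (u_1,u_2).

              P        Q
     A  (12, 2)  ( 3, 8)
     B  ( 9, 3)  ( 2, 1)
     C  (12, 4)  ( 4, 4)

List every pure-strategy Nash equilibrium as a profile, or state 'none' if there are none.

(A,P): not NE [P2→Q gives 8>2]
(A,Q): not NE [P1→C gives 4>3]
(B,P): not NE [P1→C gives 12>9]
(B,Q): not NE [P1→C gives 4>2; P2→P gives 3>1]
(C,P): NE
(C,Q): NE

Nash profiles: (C,P), (C,Q)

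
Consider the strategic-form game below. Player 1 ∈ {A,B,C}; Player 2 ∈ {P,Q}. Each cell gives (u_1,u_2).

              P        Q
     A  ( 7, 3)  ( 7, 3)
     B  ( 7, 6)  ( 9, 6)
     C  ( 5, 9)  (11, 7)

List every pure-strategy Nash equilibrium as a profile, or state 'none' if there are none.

(A,P): NE
(A,Q): not NE [P1→C gives 11>7]
(B,P): NE
(B,Q): not NE [P1→C gives 11>9]
(C,P): not NE [P1→B gives 7>5]
(C,Q): not NE [P2→P gives 9>7]

Nash profiles: (A,P), (B,P)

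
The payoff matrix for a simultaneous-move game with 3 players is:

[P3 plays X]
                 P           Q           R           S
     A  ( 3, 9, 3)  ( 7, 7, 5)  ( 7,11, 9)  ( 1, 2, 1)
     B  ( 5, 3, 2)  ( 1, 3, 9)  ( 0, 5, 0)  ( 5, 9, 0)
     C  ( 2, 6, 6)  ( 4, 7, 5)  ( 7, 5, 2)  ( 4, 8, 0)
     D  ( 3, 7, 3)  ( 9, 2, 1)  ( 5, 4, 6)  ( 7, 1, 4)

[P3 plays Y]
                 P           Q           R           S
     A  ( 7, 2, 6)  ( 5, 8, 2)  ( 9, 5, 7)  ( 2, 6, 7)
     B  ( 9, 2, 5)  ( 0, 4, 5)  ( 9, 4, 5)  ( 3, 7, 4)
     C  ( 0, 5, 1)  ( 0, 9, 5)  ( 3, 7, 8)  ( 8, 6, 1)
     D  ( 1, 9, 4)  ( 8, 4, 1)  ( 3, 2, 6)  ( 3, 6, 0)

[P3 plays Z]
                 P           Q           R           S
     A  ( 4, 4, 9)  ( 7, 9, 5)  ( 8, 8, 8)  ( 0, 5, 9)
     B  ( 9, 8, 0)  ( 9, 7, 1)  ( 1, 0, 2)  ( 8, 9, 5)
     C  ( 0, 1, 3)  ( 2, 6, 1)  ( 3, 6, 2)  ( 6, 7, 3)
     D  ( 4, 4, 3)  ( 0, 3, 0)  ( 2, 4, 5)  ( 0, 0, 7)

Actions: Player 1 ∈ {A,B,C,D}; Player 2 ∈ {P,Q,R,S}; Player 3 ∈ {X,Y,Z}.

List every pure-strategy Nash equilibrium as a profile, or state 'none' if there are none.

PSNE = {(A,R,X), (B,S,Z)}

(A,P,X): not NE [P1→B gives 5>3; P2→R gives 11>9; P3→Z gives 9>3]
(A,P,Y): not NE [P1→B gives 9>7; P2→Q gives 8>2; P3→Z gives 9>6]
(A,P,Z): not NE [P1→B gives 9>4; P2→Q gives 9>4]
(A,Q,X): not NE [P1→D gives 9>7; P2→R gives 11>7]
(A,Q,Y): not NE [P1→D gives 8>5; P3→Z gives 5>2]
(A,Q,Z): not NE [P1→B gives 9>7]
(A,R,X): NE
(A,R,Y): not NE [P2→Q gives 8>5; P3→X gives 9>7]
(A,R,Z): not NE [P2→Q gives 9>8; P3→X gives 9>8]
(A,S,X): not NE [P1→D gives 7>1; P2→R gives 11>2; P3→Z gives 9>1]
(A,S,Y): not NE [P1→C gives 8>2; P2→Q gives 8>6; P3→Z gives 9>7]
(A,S,Z): not NE [P1→B gives 8>0; P2→Q gives 9>5]
(B,P,X): not NE [P2→S gives 9>3; P3→Y gives 5>2]
(B,P,Y): not NE [P2→S gives 7>2]
(B,P,Z): not NE [P2→S gives 9>8; P3→Y gives 5>0]
(B,Q,X): not NE [P1→D gives 9>1; P2→S gives 9>3]
(B,Q,Y): not NE [P1→D gives 8>0; P2→S gives 7>4; P3→X gives 9>5]
(B,Q,Z): not NE [P2→S gives 9>7; P3→X gives 9>1]
(B,R,X): not NE [P1→C gives 7>0; P2→S gives 9>5; P3→Y gives 5>0]
(B,R,Y): not NE [P2→S gives 7>4]
(B,R,Z): not NE [P1→A gives 8>1; P2→S gives 9>0; P3→Y gives 5>2]
(B,S,X): not NE [P1→D gives 7>5; P3→Z gives 5>0]
(B,S,Y): not NE [P1→C gives 8>3; P3→Z gives 5>4]
(B,S,Z): NE
(C,P,X): not NE [P1→B gives 5>2; P2→S gives 8>6]
(C,P,Y): not NE [P1→B gives 9>0; P2→Q gives 9>5; P3→X gives 6>1]
(C,P,Z): not NE [P1→B gives 9>0; P2→S gives 7>1; P3→X gives 6>3]
(C,Q,X): not NE [P1→D gives 9>4; P2→S gives 8>7]
(C,Q,Y): not NE [P1→D gives 8>0]
(C,Q,Z): not NE [P1→B gives 9>2; P2→S gives 7>6; P3→Y gives 5>1]
(C,R,X): not NE [P2→S gives 8>5; P3→Y gives 8>2]
(C,R,Y): not NE [P1→B gives 9>3; P2→Q gives 9>7]
(C,R,Z): not NE [P1→A gives 8>3; P2→S gives 7>6; P3→Y gives 8>2]
(C,S,X): not NE [P1→D gives 7>4; P3→Z gives 3>0]
(C,S,Y): not NE [P2→Q gives 9>6; P3→Z gives 3>1]
(C,S,Z): not NE [P1→B gives 8>6]
(D,P,X): not NE [P1→B gives 5>3; P3→Y gives 4>3]
(D,P,Y): not NE [P1→B gives 9>1]
(D,P,Z): not NE [P1→B gives 9>4; P3→Y gives 4>3]
(D,Q,X): not NE [P2→P gives 7>2]
(D,Q,Y): not NE [P2→P gives 9>4]
(D,Q,Z): not NE [P1→B gives 9>0; P2→R gives 4>3; P3→Y gives 1>0]
(D,R,X): not NE [P1→C gives 7>5; P2→P gives 7>4]
(D,R,Y): not NE [P1→B gives 9>3; P2→P gives 9>2]
(D,R,Z): not NE [P1→A gives 8>2; P3→Y gives 6>5]
(D,S,X): not NE [P2→P gives 7>1; P3→Z gives 7>4]
(D,S,Y): not NE [P1→C gives 8>3; P2→P gives 9>6; P3→Z gives 7>0]
(D,S,Z): not NE [P1→B gives 8>0; P2→R gives 4>0]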